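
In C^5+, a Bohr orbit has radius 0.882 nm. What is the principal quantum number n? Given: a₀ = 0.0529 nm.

r_n = n²a₀/Z ⇒ n² = rZ/a₀ = 0.882 × 6 / 0.0529 ≈ 100.04
n = 10

10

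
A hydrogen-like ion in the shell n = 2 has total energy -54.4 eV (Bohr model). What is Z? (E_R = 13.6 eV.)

E_n = −E_R Z²/n² ⇒ Z² = −E_n n²/E_R = 54.4 × 2² / 13.6 ≈ 16.00
Z = 4

4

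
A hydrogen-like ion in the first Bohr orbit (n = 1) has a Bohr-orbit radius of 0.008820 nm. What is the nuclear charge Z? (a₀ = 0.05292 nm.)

6

r_n = n²a₀/Z ⇒ Z = n²a₀/r = 1² × 0.05292 / 0.008820 ≈ 6.00
Z = 6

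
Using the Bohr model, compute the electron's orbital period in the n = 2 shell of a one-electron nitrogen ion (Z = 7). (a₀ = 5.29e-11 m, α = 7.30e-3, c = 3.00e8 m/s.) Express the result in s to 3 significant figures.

2.48e-17 s

r = n²a₀/Z = 2²·5.29e-11/7 = 3.02e-11 m
v = Zαc/n = 7·0.00730·3.00e8/2 = 7.67e6 m/s
T = 2πr/v = 2.48e-17 s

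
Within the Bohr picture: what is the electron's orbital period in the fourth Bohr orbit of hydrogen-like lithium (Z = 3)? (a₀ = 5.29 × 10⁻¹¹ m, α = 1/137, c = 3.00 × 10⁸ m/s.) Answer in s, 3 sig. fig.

1.08 × 10⁻¹⁵ s

r = n²a₀/Z = 4²·5.29 × 10⁻¹¹/3 = 2.82 × 10⁻¹⁰ m
v = Zαc/n = 3·0.00730·3.00 × 10⁸/4 = 1.64 × 10⁶ m/s
T = 2πr/v = 1.08 × 10⁻¹⁵ s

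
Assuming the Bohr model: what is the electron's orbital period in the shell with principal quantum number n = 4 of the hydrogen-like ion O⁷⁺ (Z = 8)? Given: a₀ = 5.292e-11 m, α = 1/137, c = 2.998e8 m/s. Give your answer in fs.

0.1519 fs

r = n²a₀/Z = 4²·5.292e-11/8 = 1.058e-10 m
v = Zαc/n = 8·0.007299·2.998e8/4 = 4.377e6 m/s
T = 2πr/v = 1.519e-16 s = 0.1519 fs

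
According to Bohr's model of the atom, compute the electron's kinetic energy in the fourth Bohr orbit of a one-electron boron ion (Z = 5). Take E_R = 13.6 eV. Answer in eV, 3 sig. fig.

For a Coulomb orbit the virial theorem gives K = −E_n.
E_n = −E_R·Z²/n², so K = E_R·Z²/n² = 13.6 × 5²/4² = 21.2 eV

21.2 eV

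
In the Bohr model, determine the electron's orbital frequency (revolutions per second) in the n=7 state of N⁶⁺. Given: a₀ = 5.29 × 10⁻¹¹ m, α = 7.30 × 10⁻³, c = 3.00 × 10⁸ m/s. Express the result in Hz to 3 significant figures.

r = n²a₀/Z = 3.70 × 10⁻¹⁰ m, v = Zαc/n = 2.19 × 10⁶ m/s
f = v/(2πr) = 9.41 × 10¹⁴ Hz

9.41 × 10¹⁴ Hz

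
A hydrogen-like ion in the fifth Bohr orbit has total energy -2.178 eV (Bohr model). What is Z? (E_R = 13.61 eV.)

E_n = −E_R Z²/n² ⇒ Z² = −E_n n²/E_R = 2.178 × 5² / 13.61 ≈ 4.00
Z = 2

2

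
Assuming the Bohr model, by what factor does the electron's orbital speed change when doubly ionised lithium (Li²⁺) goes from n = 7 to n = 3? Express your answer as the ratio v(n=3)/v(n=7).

v ∝ Z^1 · n^-1; with Z fixed, v ∝ n^-1.
v(n=3)/v(n=7) = (3/7)^-1 = 7/3

7/3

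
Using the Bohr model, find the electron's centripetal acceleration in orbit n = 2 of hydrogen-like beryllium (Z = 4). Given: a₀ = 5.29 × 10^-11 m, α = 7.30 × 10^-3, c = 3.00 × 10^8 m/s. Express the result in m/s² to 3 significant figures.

3.63 × 10^23 m/s²

r = n²a₀/Z = 5.29 × 10^-11 m, v = Zαc/n = 4.38 × 10^6 m/s
a = v²/r = (4.38 × 10^6)² / 5.29 × 10^-11 = 3.63 × 10^23 m/s²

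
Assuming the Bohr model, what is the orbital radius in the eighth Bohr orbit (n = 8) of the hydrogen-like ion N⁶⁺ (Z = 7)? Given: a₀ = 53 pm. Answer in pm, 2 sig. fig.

480 pm

r_n = n²a₀/Z = 8² × 53 / 7
    = 64 × 53 / 7 = 480 pm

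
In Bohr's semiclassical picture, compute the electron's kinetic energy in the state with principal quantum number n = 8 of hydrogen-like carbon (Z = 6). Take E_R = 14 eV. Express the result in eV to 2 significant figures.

7.9 eV

For a Coulomb orbit the virial theorem gives K = −E_n.
E_n = −E_R·Z²/n², so K = E_R·Z²/n² = 14 × 6²/8² = 7.9 eV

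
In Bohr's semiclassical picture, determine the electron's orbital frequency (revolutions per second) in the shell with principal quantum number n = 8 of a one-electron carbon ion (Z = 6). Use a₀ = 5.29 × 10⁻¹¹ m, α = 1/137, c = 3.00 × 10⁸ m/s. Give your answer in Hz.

r = n²a₀/Z = 5.64 × 10⁻¹⁰ m, v = Zαc/n = 1.64 × 10⁶ m/s
f = v/(2πr) = 4.63 × 10¹⁴ Hz

4.63 × 10¹⁴ Hz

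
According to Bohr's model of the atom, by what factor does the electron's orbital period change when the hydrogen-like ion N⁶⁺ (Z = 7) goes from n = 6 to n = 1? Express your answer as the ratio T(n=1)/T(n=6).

1/216

T ∝ Z^-2 · n^3; with Z fixed, T ∝ n^3.
T(n=1)/T(n=6) = (1/6)^3 = 1/216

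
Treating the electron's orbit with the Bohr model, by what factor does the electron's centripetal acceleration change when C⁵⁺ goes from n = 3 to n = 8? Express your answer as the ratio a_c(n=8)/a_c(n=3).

81/4096

a_c ∝ Z^3 · n^-4; with Z fixed, a_c ∝ n^-4.
a_c(n=8)/a_c(n=3) = (8/3)^-4 = 81/4096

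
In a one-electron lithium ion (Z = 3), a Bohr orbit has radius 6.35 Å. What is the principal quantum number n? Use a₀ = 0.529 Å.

r_n = n²a₀/Z ⇒ n² = rZ/a₀ = 6.35 × 3 / 0.529 ≈ 36.01
n = 6

6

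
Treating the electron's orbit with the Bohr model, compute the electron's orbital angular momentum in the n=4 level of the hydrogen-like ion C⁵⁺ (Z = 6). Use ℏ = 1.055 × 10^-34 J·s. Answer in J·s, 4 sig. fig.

4.220 × 10^-34 J·s

L_n = nℏ = 4 × 1.055 × 10^-34 = 4.220 × 10^-34 J·s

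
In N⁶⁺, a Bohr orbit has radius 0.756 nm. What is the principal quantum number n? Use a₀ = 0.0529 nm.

r_n = n²a₀/Z ⇒ n² = rZ/a₀ = 0.756 × 7 / 0.0529 ≈ 100.04
n = 10

10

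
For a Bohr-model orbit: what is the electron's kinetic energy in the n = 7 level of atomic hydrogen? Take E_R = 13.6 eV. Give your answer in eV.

0.278 eV

For a Coulomb orbit the virial theorem gives K = −E_n.
E_n = −E_R·Z²/n², so K = E_R·Z²/n² = 13.6 × 1²/7² = 0.278 eV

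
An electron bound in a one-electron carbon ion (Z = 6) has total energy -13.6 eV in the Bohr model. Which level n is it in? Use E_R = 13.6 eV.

6

E_n = −E_R Z²/n² ⇒ n² = E_R Z²/(−E_n) = 13.6 × 6² / 13.6 ≈ 36.00
n = 6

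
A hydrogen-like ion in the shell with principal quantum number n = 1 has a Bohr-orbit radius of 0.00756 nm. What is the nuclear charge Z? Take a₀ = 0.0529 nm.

7

r_n = n²a₀/Z ⇒ Z = n²a₀/r = 1² × 0.0529 / 0.00756 ≈ 7.00
Z = 7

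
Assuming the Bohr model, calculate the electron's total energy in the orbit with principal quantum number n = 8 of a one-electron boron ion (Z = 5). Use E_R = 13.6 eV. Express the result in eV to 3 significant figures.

-5.31 eV

E_n = −E_R·Z²/n² = −13.6 × 5²/8² = -5.31 eV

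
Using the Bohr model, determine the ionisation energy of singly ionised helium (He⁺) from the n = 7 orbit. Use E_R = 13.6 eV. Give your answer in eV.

1.11 eV

E_n = −E_R·Z²/n² = −13.6 × 2²/7² eV = -1.11 eV
Ionisation energy = −E_n = 1.11 eV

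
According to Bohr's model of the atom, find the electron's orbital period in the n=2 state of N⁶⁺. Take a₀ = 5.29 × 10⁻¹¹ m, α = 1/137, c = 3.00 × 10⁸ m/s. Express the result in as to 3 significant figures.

r = n²a₀/Z = 2²·5.29 × 10⁻¹¹/7 = 3.02 × 10⁻¹¹ m
v = Zαc/n = 7·0.00730·3.00 × 10⁸/2 = 7.66 × 10⁶ m/s
T = 2πr/v = 2.48 × 10⁻¹⁷ s = 24.8 as

24.8 as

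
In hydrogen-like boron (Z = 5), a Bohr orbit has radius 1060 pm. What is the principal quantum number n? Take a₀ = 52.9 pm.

10

r_n = n²a₀/Z ⇒ n² = rZ/a₀ = 1060 × 5 / 52.9 ≈ 100.19
n = 10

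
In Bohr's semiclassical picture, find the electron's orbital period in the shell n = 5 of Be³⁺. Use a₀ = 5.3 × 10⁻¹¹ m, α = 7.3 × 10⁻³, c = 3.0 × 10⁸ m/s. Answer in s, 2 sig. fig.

1.2 × 10⁻¹⁵ s

r = n²a₀/Z = 5²·5.3 × 10⁻¹¹/4 = 3.3 × 10⁻¹⁰ m
v = Zαc/n = 4·0.0073·3.0 × 10⁸/5 = 1.8 × 10⁶ m/s
T = 2πr/v = 1.2 × 10⁻¹⁵ s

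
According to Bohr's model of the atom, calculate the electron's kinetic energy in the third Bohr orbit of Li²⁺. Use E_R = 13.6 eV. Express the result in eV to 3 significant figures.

For a Coulomb orbit the virial theorem gives K = −E_n.
E_n = −E_R·Z²/n², so K = E_R·Z²/n² = 13.6 × 3²/3² = 13.6 eV

13.6 eV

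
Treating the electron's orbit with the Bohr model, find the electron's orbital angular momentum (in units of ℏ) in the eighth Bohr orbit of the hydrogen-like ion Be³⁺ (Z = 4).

L_n = nℏ, so L/ℏ = n = 8.

8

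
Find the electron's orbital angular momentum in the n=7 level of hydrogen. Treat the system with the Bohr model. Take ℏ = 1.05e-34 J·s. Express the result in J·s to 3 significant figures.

7.35e-34 J·s

L_n = nℏ = 7 × 1.05e-34 = 7.35e-34 J·s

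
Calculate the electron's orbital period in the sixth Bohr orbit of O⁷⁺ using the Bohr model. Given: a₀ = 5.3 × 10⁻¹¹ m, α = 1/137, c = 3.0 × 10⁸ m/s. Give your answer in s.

5.1 × 10⁻¹⁶ s

r = n²a₀/Z = 6²·5.3 × 10⁻¹¹/8 = 2.4 × 10⁻¹⁰ m
v = Zαc/n = 8·0.0073·3.0 × 10⁸/6 = 2.9 × 10⁶ m/s
T = 2πr/v = 5.1 × 10⁻¹⁶ s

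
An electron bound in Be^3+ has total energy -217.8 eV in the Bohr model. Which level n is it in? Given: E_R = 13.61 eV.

E_n = −E_R Z²/n² ⇒ n² = E_R Z²/(−E_n) = 13.61 × 4² / 217.8 ≈ 1.00
n = 1

1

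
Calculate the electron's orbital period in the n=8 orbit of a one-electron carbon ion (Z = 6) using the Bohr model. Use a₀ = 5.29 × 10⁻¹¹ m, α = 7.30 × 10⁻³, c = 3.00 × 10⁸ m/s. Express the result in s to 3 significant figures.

2.16 × 10⁻¹⁵ s

r = n²a₀/Z = 8²·5.29 × 10⁻¹¹/6 = 5.64 × 10⁻¹⁰ m
v = Zαc/n = 6·0.00730·3.00 × 10⁸/8 = 1.64 × 10⁶ m/s
T = 2πr/v = 2.16 × 10⁻¹⁵ s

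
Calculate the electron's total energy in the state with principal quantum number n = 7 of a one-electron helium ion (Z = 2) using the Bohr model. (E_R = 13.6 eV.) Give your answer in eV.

E_n = −E_R·Z²/n² = −13.6 × 2²/7² = -1.11 eV

-1.11 eV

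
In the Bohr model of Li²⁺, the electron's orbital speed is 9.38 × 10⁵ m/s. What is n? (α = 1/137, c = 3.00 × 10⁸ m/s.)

7

v_n = Zαc/n ⇒ n = Zαc/v = 3 × 0.00730 × 3.00 × 10⁸ / 9.38 × 10⁵ ≈ 7.00
n = 7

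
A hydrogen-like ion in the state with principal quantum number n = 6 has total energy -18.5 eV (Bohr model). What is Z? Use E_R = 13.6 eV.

E_n = −E_R Z²/n² ⇒ Z² = −E_n n²/E_R = 18.5 × 6² / 13.6 ≈ 48.97
Z = 7

7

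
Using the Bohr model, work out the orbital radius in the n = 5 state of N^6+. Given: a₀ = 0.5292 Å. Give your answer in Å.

r_n = n²a₀/Z = 5² × 0.5292 / 7
    = 25 × 0.5292 / 7 = 1.890 Å

1.890 Å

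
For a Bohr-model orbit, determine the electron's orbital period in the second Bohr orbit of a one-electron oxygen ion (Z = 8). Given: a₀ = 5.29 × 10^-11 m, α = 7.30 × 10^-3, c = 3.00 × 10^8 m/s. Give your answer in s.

r = n²a₀/Z = 2²·5.29 × 10^-11/8 = 2.65 × 10^-11 m
v = Zαc/n = 8·0.00730·3.00 × 10^8/2 = 8.76 × 10^6 m/s
T = 2πr/v = 1.90 × 10^-17 s

1.90 × 10^-17 s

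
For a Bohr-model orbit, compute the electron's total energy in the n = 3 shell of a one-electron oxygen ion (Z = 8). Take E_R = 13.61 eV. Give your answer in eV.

-96.78 eV

E_n = −E_R·Z²/n² = −13.61 × 8²/3² = -96.78 eV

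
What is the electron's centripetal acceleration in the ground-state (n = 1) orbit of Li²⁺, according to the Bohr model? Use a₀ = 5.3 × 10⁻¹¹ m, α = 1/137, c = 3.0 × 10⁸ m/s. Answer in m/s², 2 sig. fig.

2.4 × 10²⁴ m/s²

r = n²a₀/Z = 1.8 × 10⁻¹¹ m, v = Zαc/n = 6.6 × 10⁶ m/s
a = v²/r = (6.6 × 10⁶)² / 1.8 × 10⁻¹¹ = 2.4 × 10²⁴ m/s²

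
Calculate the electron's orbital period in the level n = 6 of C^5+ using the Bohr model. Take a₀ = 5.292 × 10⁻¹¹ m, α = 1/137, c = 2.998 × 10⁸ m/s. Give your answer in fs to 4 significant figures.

r = n²a₀/Z = 6²·5.292 × 10⁻¹¹/6 = 3.175 × 10⁻¹⁰ m
v = Zαc/n = 6·0.007299·2.998 × 10⁸/6 = 2.188 × 10⁶ m/s
T = 2πr/v = 9.117 × 10⁻¹⁶ s = 0.9117 fs

0.9117 fs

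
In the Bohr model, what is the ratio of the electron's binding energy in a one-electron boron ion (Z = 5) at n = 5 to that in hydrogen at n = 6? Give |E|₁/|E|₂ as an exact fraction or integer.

|E| ∝ Z^2 · n^-2
|E|₁/|E|₂ = (5/1)^2 · (5/6)^-2 = 36

36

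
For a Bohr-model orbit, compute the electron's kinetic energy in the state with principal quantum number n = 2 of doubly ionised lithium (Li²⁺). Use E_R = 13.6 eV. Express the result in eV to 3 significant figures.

30.6 eV

For a Coulomb orbit the virial theorem gives K = −E_n.
E_n = −E_R·Z²/n², so K = E_R·Z²/n² = 13.6 × 3²/2² = 30.6 eV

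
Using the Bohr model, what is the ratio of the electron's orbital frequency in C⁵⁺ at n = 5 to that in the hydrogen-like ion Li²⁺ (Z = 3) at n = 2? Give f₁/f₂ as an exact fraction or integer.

f ∝ Z^2 · n^-3
f₁/f₂ = (6/3)^2 · (5/2)^-3 = 32/125

32/125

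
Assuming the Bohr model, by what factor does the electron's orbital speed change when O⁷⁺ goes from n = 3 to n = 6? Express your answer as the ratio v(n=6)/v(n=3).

1/2

v ∝ Z^1 · n^-1; with Z fixed, v ∝ n^-1.
v(n=6)/v(n=3) = (6/3)^-1 = 1/2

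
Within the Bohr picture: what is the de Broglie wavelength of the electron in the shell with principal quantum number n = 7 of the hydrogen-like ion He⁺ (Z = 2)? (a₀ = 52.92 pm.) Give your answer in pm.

1164 pm

The Bohr quantisation condition is nλ = 2πr_n.
r_n = n²a₀/Z = 1297 pm
λ = 2πr_n/n = 2π·1297/7 = 1164 pm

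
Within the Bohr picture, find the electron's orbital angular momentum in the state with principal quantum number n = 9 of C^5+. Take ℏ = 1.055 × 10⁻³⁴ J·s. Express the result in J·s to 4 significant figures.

L_n = nℏ = 9 × 1.055 × 10⁻³⁴ = 9.495 × 10⁻³⁴ J·s

9.495 × 10⁻³⁴ J·s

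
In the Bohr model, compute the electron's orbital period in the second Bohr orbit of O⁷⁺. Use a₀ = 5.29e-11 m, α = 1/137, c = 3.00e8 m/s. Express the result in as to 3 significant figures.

r = n²a₀/Z = 2²·5.29e-11/8 = 2.65e-11 m
v = Zαc/n = 8·0.00730·3.00e8/2 = 8.76e6 m/s
T = 2πr/v = 1.90e-17 s = 19.0 as

19.0 as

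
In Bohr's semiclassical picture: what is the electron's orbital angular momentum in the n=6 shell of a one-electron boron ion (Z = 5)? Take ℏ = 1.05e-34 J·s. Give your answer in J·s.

6.30e-34 J·s

L_n = nℏ = 6 × 1.05e-34 = 6.30e-34 J·s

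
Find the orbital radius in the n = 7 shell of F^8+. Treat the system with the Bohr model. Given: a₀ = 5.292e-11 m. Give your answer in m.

2.881e-10 m

r_n = n²a₀/Z = 7² × 5.292e-11 / 9
    = 49 × 5.292e-11 / 9 = 2.881e-10 m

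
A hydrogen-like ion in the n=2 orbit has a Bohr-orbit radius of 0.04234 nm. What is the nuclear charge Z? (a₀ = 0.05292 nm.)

5

r_n = n²a₀/Z ⇒ Z = n²a₀/r = 2² × 0.05292 / 0.04234 ≈ 5.00
Z = 5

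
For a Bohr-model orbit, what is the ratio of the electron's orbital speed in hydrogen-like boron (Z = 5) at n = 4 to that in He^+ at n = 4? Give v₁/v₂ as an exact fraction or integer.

5/2

v ∝ Z^1 · n^-1
v₁/v₂ = (5/2)^1 · (4/4)^-1 = 5/2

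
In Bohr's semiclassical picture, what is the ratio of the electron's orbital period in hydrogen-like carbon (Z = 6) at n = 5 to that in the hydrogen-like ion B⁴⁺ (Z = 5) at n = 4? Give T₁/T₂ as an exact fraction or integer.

3125/2304

T ∝ Z^-2 · n^3
T₁/T₂ = (6/5)^-2 · (5/4)^3 = 3125/2304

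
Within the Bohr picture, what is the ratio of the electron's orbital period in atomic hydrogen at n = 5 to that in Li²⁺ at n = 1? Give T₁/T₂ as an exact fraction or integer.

T ∝ Z^-2 · n^3
T₁/T₂ = (1/3)^-2 · (5/1)^3 = 1125

1125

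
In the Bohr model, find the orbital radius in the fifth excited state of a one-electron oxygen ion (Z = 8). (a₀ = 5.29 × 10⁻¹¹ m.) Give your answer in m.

2.38 × 10⁻¹⁰ m

r_n = n²a₀/Z = 6² × 5.29 × 10⁻¹¹ / 8
    = 36 × 5.29 × 10⁻¹¹ / 8 = 2.38 × 10⁻¹⁰ m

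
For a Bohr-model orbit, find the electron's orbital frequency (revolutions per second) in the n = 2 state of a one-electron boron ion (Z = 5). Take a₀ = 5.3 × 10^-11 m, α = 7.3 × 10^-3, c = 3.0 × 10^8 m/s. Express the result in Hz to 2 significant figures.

2.1 × 10^16 Hz

r = n²a₀/Z = 4.2 × 10^-11 m, v = Zαc/n = 5.5 × 10^6 m/s
f = v/(2πr) = 2.1 × 10^16 Hz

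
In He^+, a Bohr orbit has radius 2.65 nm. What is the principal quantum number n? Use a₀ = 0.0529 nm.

r_n = n²a₀/Z ⇒ n² = rZ/a₀ = 2.65 × 2 / 0.0529 ≈ 100.19
n = 10

10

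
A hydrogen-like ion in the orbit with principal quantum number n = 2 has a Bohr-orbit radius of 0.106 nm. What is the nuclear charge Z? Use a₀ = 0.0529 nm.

r_n = n²a₀/Z ⇒ Z = n²a₀/r = 2² × 0.0529 / 0.106 ≈ 2.00
Z = 2

2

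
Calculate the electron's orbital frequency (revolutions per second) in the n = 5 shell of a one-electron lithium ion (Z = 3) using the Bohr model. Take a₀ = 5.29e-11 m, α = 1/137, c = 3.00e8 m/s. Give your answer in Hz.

r = n²a₀/Z = 4.41e-10 m, v = Zαc/n = 1.31e6 m/s
f = v/(2πr) = 4.74e14 Hz

4.74e14 Hz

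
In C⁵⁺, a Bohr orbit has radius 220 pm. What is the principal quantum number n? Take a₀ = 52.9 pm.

5

r_n = n²a₀/Z ⇒ n² = rZ/a₀ = 220 × 6 / 52.9 ≈ 24.95
n = 5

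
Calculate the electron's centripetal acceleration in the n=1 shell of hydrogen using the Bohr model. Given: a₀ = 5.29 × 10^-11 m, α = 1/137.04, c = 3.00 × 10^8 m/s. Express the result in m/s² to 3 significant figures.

9.06 × 10^22 m/s²

r = n²a₀/Z = 5.29 × 10^-11 m, v = Zαc/n = 2.19 × 10^6 m/s
a = v²/r = (2.19 × 10^6)² / 5.29 × 10^-11 = 9.06 × 10^22 m/s²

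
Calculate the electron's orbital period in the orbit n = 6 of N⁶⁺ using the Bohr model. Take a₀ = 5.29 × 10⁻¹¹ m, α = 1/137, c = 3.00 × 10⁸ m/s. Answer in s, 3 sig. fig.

r = n²a₀/Z = 6²·5.29 × 10⁻¹¹/7 = 2.72 × 10⁻¹⁰ m
v = Zαc/n = 7·0.00730·3.00 × 10⁸/6 = 2.55 × 10⁶ m/s
T = 2πr/v = 6.69 × 10⁻¹⁶ s

6.69 × 10⁻¹⁶ s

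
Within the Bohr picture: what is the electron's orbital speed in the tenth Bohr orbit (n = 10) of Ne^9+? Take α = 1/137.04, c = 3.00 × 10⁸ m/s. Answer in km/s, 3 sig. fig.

2190 km/s

v_n = Zαc/n = 10 × 0.00730 × 3.00 × 10⁸ / 10
    = 2190 km/s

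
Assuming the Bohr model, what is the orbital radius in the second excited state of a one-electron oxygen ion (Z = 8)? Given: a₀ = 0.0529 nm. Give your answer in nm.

r_n = n²a₀/Z = 3² × 0.0529 / 8
    = 9 × 0.0529 / 8 = 0.0595 nm

0.0595 nm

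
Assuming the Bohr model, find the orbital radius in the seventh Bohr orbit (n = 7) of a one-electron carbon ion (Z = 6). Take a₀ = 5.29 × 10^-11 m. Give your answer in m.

4.32 × 10^-10 m

r_n = n²a₀/Z = 7² × 5.29 × 10^-11 / 6
    = 49 × 5.29 × 10^-11 / 6 = 4.32 × 10^-10 m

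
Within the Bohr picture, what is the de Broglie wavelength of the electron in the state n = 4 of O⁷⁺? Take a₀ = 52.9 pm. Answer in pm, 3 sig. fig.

The Bohr quantisation condition is nλ = 2πr_n.
r_n = n²a₀/Z = 106 pm
λ = 2πr_n/n = 2π·106/4 = 166 pm

166 pm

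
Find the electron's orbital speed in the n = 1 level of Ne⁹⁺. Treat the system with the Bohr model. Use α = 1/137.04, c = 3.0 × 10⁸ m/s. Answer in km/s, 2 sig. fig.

2.2 × 10⁴ km/s

v_n = Zαc/n = 10 × 0.0073 × 3.0 × 10⁸ / 1
    = 2.2 × 10⁴ km/s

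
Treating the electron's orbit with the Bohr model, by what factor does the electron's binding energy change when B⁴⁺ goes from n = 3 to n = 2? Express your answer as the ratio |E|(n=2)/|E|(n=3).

|E| ∝ Z^2 · n^-2; with Z fixed, |E| ∝ n^-2.
|E|(n=2)/|E|(n=3) = (2/3)^-2 = 9/4

9/4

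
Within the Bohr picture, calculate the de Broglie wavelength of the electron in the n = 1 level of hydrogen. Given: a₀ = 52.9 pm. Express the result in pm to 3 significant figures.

The Bohr quantisation condition is nλ = 2πr_n.
r_n = n²a₀/Z = 52.9 pm
λ = 2πr_n/n = 2π·52.9/1 = 332 pm

332 pm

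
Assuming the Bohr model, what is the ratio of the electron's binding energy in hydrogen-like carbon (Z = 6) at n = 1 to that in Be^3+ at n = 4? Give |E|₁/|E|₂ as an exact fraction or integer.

36

|E| ∝ Z^2 · n^-2
|E|₁/|E|₂ = (6/4)^2 · (1/4)^-2 = 36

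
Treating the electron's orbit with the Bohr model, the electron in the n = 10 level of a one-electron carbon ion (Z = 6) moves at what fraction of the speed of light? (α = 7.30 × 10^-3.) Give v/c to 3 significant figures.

v_n = Zαc/n, so v/c = Zα/n = 6 × 0.00730 / 10 = 0.00438

0.00438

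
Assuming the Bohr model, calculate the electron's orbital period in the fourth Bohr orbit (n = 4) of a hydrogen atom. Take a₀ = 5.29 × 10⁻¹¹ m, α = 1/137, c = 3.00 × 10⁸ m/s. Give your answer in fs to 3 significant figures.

r = n²a₀/Z = 4²·5.29 × 10⁻¹¹/1 = 8.46 × 10⁻¹⁰ m
v = Zαc/n = 1·0.00730·3.00 × 10⁸/4 = 5.47 × 10⁵ m/s
T = 2πr/v = 9.71 × 10⁻¹⁵ s = 9.71 fs

9.71 fs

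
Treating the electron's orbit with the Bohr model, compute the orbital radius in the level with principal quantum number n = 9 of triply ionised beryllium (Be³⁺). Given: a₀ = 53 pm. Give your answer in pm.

r_n = n²a₀/Z = 9² × 53 / 4
    = 81 × 53 / 4 = 1100 pm

1100 pm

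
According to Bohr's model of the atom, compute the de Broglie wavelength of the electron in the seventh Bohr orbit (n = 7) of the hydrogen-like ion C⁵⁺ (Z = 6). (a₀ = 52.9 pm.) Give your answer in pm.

The Bohr quantisation condition is nλ = 2πr_n.
r_n = n²a₀/Z = 432 pm
λ = 2πr_n/n = 2π·432/7 = 388 pm

388 pm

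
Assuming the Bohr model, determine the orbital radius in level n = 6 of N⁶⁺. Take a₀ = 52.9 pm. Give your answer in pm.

272 pm

r_n = n²a₀/Z = 6² × 52.9 / 7
    = 36 × 52.9 / 7 = 272 pm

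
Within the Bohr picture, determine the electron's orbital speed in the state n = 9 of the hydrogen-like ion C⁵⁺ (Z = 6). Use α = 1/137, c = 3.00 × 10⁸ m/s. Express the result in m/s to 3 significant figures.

1.46 × 10⁶ m/s

v_n = Zαc/n = 6 × 0.00730 × 3.00 × 10⁸ / 9
    = 1.46 × 10⁶ m/s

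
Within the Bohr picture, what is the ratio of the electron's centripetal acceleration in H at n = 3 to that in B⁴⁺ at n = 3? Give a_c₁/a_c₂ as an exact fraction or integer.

1/125

a_c ∝ Z^3 · n^-4
a_c₁/a_c₂ = (1/5)^3 · (3/3)^-4 = 1/125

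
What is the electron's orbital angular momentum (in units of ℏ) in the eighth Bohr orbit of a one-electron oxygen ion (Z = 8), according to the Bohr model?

8

L_n = nℏ, so L/ℏ = n = 8.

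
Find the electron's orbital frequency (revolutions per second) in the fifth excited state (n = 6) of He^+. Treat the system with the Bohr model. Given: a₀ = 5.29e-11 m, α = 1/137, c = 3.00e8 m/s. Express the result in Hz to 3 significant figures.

r = n²a₀/Z = 9.52e-10 m, v = Zαc/n = 7.30e5 m/s
f = v/(2πr) = 1.22e14 Hz

1.22e14 Hz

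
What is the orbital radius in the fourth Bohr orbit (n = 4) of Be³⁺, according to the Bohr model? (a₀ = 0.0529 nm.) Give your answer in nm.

0.212 nm

r_n = n²a₀/Z = 4² × 0.0529 / 4
    = 16 × 0.0529 / 4 = 0.212 nm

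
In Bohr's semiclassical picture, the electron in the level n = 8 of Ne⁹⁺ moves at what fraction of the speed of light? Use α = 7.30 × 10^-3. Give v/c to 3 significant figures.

v_n = Zαc/n, so v/c = Zα/n = 10 × 0.00730 / 8 = 0.00912

0.00912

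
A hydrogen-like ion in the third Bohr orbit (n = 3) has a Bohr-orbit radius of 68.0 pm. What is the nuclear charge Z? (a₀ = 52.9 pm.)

r_n = n²a₀/Z ⇒ Z = n²a₀/r = 3² × 52.9 / 68.0 ≈ 7.00
Z = 7

7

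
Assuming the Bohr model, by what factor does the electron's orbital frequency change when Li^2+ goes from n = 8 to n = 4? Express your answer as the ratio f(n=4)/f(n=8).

f ∝ Z^2 · n^-3; with Z fixed, f ∝ n^-3.
f(n=4)/f(n=8) = (4/8)^-3 = 8

8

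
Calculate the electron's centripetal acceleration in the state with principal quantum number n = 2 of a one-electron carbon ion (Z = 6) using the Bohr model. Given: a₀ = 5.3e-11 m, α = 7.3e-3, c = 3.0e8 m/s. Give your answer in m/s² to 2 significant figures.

r = n²a₀/Z = 3.5e-11 m, v = Zαc/n = 6.6e6 m/s
a = v²/r = (6.6e6)² / 3.5e-11 = 1.2e24 m/s²

1.2e24 m/s²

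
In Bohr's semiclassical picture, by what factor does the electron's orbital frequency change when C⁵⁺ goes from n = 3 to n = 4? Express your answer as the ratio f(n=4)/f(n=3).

27/64

f ∝ Z^2 · n^-3; with Z fixed, f ∝ n^-3.
f(n=4)/f(n=3) = (4/3)^-3 = 27/64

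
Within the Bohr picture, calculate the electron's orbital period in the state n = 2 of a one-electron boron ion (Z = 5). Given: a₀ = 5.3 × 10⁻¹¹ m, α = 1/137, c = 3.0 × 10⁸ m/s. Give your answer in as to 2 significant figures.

49 as

r = n²a₀/Z = 2²·5.3 × 10⁻¹¹/5 = 4.2 × 10⁻¹¹ m
v = Zαc/n = 5·0.0073·3.0 × 10⁸/2 = 5.5 × 10⁶ m/s
T = 2πr/v = 4.9 × 10⁻¹⁷ s = 49 as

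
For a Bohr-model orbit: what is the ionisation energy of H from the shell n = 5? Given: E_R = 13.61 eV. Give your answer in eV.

0.5444 eV

E_n = −E_R·Z²/n² = −13.61 × 1²/5² eV = -0.5444 eV
Ionisation energy = −E_n = 0.5444 eV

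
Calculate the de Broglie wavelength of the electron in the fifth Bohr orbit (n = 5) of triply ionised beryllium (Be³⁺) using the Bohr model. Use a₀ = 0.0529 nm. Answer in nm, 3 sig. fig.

The Bohr quantisation condition is nλ = 2πr_n.
r_n = n²a₀/Z = 0.331 nm
λ = 2πr_n/n = 2π·0.331/5 = 0.415 nm

0.415 nm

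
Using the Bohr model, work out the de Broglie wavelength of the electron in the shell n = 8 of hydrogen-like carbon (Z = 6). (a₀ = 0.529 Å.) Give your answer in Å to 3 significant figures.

4.43 Å

The Bohr quantisation condition is nλ = 2πr_n.
r_n = n²a₀/Z = 5.64 Å
λ = 2πr_n/n = 2π·5.64/8 = 4.43 Å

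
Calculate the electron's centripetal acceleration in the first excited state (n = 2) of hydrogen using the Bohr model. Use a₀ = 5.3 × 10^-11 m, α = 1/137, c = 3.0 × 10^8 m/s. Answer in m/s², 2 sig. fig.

r = n²a₀/Z = 2.1 × 10^-10 m, v = Zαc/n = 1.1 × 10^6 m/s
a = v²/r = (1.1 × 10^6)² / 2.1 × 10^-10 = 5.7 × 10^21 m/s²

5.7 × 10^21 m/s²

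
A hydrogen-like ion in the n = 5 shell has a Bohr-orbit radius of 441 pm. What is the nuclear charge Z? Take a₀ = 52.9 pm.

3

r_n = n²a₀/Z ⇒ Z = n²a₀/r = 5² × 52.9 / 441 ≈ 3.00
Z = 3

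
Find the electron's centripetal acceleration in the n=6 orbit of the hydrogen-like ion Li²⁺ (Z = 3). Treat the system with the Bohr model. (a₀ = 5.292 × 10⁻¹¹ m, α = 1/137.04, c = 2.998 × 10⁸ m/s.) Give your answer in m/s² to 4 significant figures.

1.884 × 10²¹ m/s²

r = n²a₀/Z = 6.350 × 10⁻¹⁰ m, v = Zαc/n = 1.094 × 10⁶ m/s
a = v²/r = (1.094 × 10⁶)² / 6.350 × 10⁻¹⁰ = 1.884 × 10²¹ m/s²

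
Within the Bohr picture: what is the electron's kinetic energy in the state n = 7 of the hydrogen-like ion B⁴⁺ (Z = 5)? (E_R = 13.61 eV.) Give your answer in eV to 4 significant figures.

6.944 eV

For a Coulomb orbit the virial theorem gives K = −E_n.
E_n = −E_R·Z²/n², so K = E_R·Z²/n² = 13.61 × 5²/7² = 6.944 eV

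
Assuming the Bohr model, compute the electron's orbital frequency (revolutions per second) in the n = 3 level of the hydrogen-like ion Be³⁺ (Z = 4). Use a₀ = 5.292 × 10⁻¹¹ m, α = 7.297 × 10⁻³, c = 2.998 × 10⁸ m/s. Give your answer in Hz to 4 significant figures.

r = n²a₀/Z = 1.191 × 10⁻¹⁰ m, v = Zαc/n = 2.917 × 10⁶ m/s
f = v/(2πr) = 3.899 × 10¹⁵ Hz

3.899 × 10¹⁵ Hz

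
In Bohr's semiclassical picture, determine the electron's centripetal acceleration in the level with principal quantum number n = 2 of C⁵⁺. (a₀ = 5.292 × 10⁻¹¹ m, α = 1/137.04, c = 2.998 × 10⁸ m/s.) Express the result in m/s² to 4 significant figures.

1.221 × 10²⁴ m/s²

r = n²a₀/Z = 3.528 × 10⁻¹¹ m, v = Zαc/n = 6.563 × 10⁶ m/s
a = v²/r = (6.563 × 10⁶)² / 3.528 × 10⁻¹¹ = 1.221 × 10²⁴ m/s²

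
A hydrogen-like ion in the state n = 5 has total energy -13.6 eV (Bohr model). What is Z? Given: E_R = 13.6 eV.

E_n = −E_R Z²/n² ⇒ Z² = −E_n n²/E_R = 13.6 × 5² / 13.6 ≈ 25.00
Z = 5

5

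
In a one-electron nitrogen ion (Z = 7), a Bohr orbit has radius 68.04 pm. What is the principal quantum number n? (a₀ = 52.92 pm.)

3

r_n = n²a₀/Z ⇒ n² = rZ/a₀ = 68.04 × 7 / 52.92 ≈ 9.00
n = 3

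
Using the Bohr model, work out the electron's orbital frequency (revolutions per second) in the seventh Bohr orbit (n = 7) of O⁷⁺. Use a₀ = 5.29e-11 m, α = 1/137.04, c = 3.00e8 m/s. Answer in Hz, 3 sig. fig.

1.23e15 Hz

r = n²a₀/Z = 3.24e-10 m, v = Zαc/n = 2.50e6 m/s
f = v/(2πr) = 1.23e15 Hz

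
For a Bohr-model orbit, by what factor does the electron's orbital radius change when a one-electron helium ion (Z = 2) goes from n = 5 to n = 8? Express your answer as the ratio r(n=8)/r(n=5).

r ∝ Z^-1 · n^2; with Z fixed, r ∝ n^2.
r(n=8)/r(n=5) = (8/5)^2 = 64/25

64/25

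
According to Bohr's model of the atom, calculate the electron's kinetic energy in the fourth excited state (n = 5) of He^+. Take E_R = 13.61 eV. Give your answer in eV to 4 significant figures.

2.178 eV

For a Coulomb orbit the virial theorem gives K = −E_n.
E_n = −E_R·Z²/n², so K = E_R·Z²/n² = 13.61 × 2²/5² = 2.178 eV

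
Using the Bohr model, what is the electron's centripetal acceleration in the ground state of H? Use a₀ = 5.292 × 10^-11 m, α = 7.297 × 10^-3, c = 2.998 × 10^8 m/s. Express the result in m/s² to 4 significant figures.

9.043 × 10^22 m/s²

r = n²a₀/Z = 5.292 × 10^-11 m, v = Zαc/n = 2.188 × 10^6 m/s
a = v²/r = (2.188 × 10^6)² / 5.292 × 10^-11 = 9.043 × 10^22 m/s²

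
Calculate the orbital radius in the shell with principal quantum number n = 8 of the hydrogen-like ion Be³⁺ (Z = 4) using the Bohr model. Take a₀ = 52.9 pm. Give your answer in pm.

r_n = n²a₀/Z = 8² × 52.9 / 4
    = 64 × 52.9 / 4 = 846 pm

846 pm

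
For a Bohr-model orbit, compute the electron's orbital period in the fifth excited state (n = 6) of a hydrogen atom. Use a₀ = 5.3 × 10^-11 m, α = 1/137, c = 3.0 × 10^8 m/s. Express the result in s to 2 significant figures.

3.3 × 10^-14 s

r = n²a₀/Z = 6²·5.3 × 10^-11/1 = 1.9 × 10^-9 m
v = Zαc/n = 1·0.0073·3.0 × 10^8/6 = 3.6 × 10^5 m/s
T = 2πr/v = 3.3 × 10^-14 s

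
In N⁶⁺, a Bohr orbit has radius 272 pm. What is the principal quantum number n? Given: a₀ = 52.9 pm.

6

r_n = n²a₀/Z ⇒ n² = rZ/a₀ = 272 × 7 / 52.9 ≈ 35.99
n = 6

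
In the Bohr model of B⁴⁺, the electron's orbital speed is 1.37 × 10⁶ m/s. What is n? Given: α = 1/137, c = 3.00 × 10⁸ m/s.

v_n = Zαc/n ⇒ n = Zαc/v = 5 × 0.00730 × 3.00 × 10⁸ / 1.37 × 10⁶ ≈ 7.99
n = 8

8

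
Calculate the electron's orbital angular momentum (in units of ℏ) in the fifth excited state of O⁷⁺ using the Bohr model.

L_n = nℏ, so L/ℏ = n = 6.

6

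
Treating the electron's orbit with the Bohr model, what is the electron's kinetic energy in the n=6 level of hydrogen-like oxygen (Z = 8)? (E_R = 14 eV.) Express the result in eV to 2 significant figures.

25 eV

For a Coulomb orbit the virial theorem gives K = −E_n.
E_n = −E_R·Z²/n², so K = E_R·Z²/n² = 14 × 8²/6² = 25 eV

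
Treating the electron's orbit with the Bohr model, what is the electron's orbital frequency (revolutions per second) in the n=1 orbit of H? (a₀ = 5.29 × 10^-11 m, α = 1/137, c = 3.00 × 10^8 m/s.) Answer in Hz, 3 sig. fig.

6.59 × 10^15 Hz

r = n²a₀/Z = 5.29 × 10^-11 m, v = Zαc/n = 2.19 × 10^6 m/s
f = v/(2πr) = 6.59 × 10^15 Hz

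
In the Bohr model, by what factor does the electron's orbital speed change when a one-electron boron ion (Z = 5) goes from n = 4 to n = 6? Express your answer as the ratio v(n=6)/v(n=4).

v ∝ Z^1 · n^-1; with Z fixed, v ∝ n^-1.
v(n=6)/v(n=4) = (6/4)^-1 = 2/3

2/3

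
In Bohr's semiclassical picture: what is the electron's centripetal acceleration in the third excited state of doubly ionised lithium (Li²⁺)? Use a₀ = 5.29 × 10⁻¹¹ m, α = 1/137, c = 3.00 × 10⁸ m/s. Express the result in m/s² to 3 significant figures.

r = n²a₀/Z = 2.82 × 10⁻¹⁰ m, v = Zαc/n = 1.64 × 10⁶ m/s
a = v²/r = (1.64 × 10⁶)² / 2.82 × 10⁻¹⁰ = 9.56 × 10²¹ m/s²

9.56 × 10²¹ m/s²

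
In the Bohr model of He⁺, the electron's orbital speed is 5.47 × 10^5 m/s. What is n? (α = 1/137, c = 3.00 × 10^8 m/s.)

v_n = Zαc/n ⇒ n = Zαc/v = 2 × 0.00730 × 3.00 × 10^8 / 5.47 × 10^5 ≈ 8.01
n = 8

8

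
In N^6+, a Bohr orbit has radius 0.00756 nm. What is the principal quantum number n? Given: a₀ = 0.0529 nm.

r_n = n²a₀/Z ⇒ n² = rZ/a₀ = 0.00756 × 7 / 0.0529 ≈ 1.00
n = 1

1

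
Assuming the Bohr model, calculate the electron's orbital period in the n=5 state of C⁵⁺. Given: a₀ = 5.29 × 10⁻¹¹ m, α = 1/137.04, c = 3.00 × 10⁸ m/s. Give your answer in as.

r = n²a₀/Z = 5²·5.29 × 10⁻¹¹/6 = 2.20 × 10⁻¹⁰ m
v = Zαc/n = 6·0.00730·3.00 × 10⁸/5 = 2.63 × 10⁶ m/s
T = 2πr/v = 5.27 × 10⁻¹⁶ s = 527 as

527 as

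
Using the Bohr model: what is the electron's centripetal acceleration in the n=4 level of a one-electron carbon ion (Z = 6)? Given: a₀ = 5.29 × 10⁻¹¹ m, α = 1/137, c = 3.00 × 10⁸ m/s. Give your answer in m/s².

r = n²a₀/Z = 1.41 × 10⁻¹⁰ m, v = Zαc/n = 3.28 × 10⁶ m/s
a = v²/r = (3.28 × 10⁶)² / 1.41 × 10⁻¹⁰ = 7.65 × 10²² m/s²

7.65 × 10²² m/s²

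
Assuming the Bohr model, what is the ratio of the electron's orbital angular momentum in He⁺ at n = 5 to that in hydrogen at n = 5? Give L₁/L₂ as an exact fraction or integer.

1

L = nℏ is independent of Z.
L₁/L₂ = n₁/n₂ = 5/5 = 1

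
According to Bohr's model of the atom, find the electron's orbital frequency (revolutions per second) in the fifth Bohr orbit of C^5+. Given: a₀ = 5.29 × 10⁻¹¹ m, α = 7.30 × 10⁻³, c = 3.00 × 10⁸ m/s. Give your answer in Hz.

r = n²a₀/Z = 2.20 × 10⁻¹⁰ m, v = Zαc/n = 2.63 × 10⁶ m/s
f = v/(2πr) = 1.90 × 10¹⁵ Hz

1.90 × 10¹⁵ Hz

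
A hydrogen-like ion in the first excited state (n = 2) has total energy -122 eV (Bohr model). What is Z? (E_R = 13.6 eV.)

E_n = −E_R Z²/n² ⇒ Z² = −E_n n²/E_R = 122 × 2² / 13.6 ≈ 35.88
Z = 6

6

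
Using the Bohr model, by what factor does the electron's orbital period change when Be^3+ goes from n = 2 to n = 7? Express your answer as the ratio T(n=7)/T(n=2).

343/8

T ∝ Z^-2 · n^3; with Z fixed, T ∝ n^3.
T(n=7)/T(n=2) = (7/2)^3 = 343/8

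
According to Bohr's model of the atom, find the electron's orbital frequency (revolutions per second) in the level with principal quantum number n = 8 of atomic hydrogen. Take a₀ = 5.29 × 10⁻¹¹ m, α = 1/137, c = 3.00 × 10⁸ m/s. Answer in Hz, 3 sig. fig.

r = n²a₀/Z = 3.39 × 10⁻⁹ m, v = Zαc/n = 2.74 × 10⁵ m/s
f = v/(2πr) = 1.29 × 10¹³ Hz

1.29 × 10¹³ Hz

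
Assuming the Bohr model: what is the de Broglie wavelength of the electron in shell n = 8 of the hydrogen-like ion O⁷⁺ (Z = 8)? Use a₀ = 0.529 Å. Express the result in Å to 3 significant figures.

The Bohr quantisation condition is nλ = 2πr_n.
r_n = n²a₀/Z = 4.23 Å
λ = 2πr_n/n = 2π·4.23/8 = 3.32 Å

3.32 Å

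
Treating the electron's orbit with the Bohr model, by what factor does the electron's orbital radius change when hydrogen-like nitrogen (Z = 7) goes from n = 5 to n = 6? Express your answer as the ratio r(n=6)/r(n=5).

r ∝ Z^-1 · n^2; with Z fixed, r ∝ n^2.
r(n=6)/r(n=5) = (6/5)^2 = 36/25

36/25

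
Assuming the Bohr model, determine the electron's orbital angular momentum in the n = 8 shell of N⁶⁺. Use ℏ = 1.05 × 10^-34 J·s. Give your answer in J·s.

L_n = nℏ = 8 × 1.05 × 10^-34 = 8.40 × 10^-34 J·s

8.40 × 10^-34 J·s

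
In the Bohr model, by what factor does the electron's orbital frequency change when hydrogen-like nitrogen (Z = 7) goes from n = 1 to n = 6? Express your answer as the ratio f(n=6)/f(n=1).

1/216

f ∝ Z^2 · n^-3; with Z fixed, f ∝ n^-3.
f(n=6)/f(n=1) = (6/1)^-3 = 1/216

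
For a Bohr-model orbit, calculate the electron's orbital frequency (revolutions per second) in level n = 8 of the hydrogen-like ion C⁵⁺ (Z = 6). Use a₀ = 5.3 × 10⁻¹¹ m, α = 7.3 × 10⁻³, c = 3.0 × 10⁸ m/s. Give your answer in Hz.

r = n²a₀/Z = 5.7 × 10⁻¹⁰ m, v = Zαc/n = 1.6 × 10⁶ m/s
f = v/(2πr) = 4.6 × 10¹⁴ Hz

4.6 × 10¹⁴ Hz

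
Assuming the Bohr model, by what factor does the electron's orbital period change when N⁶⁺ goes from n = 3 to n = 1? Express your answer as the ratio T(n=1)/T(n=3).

T ∝ Z^-2 · n^3; with Z fixed, T ∝ n^3.
T(n=1)/T(n=3) = (1/3)^3 = 1/27

1/27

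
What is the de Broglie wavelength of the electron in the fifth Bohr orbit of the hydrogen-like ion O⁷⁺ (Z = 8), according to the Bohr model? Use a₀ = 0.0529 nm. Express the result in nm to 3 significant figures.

0.208 nm

The Bohr quantisation condition is nλ = 2πr_n.
r_n = n²a₀/Z = 0.165 nm
λ = 2πr_n/n = 2π·0.165/5 = 0.208 nm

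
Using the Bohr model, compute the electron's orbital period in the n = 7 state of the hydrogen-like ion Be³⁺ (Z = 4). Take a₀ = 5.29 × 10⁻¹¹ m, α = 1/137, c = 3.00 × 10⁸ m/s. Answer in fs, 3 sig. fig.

r = n²a₀/Z = 7²·5.29 × 10⁻¹¹/4 = 6.48 × 10⁻¹⁰ m
v = Zαc/n = 4·0.00730·3.00 × 10⁸/7 = 1.25 × 10⁶ m/s
T = 2πr/v = 3.25 × 10⁻¹⁵ s = 3.25 fs

3.25 fs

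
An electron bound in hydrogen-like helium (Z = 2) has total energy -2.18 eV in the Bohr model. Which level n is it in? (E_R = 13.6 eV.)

5

E_n = −E_R Z²/n² ⇒ n² = E_R Z²/(−E_n) = 13.6 × 2² / 2.18 ≈ 24.95
n = 5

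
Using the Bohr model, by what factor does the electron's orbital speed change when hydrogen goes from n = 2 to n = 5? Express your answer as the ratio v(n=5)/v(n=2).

2/5

v ∝ Z^1 · n^-1; with Z fixed, v ∝ n^-1.
v(n=5)/v(n=2) = (5/2)^-1 = 2/5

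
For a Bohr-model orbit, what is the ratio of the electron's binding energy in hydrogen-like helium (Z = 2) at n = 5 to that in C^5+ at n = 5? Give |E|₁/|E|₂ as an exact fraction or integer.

|E| ∝ Z^2 · n^-2
|E|₁/|E|₂ = (2/6)^2 · (5/5)^-2 = 1/9

1/9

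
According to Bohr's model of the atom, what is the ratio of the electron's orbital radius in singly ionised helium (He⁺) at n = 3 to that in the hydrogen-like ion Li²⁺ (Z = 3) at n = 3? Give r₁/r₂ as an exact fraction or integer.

3/2

r ∝ Z^-1 · n^2
r₁/r₂ = (2/3)^-1 · (3/3)^2 = 3/2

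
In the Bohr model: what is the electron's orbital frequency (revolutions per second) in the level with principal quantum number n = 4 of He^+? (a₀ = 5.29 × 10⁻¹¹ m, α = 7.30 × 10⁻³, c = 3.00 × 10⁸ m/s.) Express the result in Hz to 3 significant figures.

4.12 × 10¹⁴ Hz

r = n²a₀/Z = 4.23 × 10⁻¹⁰ m, v = Zαc/n = 1.09 × 10⁶ m/s
f = v/(2πr) = 4.12 × 10¹⁴ Hz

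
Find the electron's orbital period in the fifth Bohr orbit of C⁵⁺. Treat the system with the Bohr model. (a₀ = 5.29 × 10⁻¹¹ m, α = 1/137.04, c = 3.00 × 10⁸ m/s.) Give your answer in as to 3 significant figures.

527 as

r = n²a₀/Z = 5²·5.29 × 10⁻¹¹/6 = 2.20 × 10⁻¹⁰ m
v = Zαc/n = 6·0.00730·3.00 × 10⁸/5 = 2.63 × 10⁶ m/s
T = 2πr/v = 5.27 × 10⁻¹⁶ s = 527 as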